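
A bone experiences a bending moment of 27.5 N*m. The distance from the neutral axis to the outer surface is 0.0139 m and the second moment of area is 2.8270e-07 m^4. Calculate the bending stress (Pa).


sigma = M * c / I
sigma = 27.5 * 0.0139 / 2.8270e-07
M * c = 0.3822
sigma = 1.3521e+06


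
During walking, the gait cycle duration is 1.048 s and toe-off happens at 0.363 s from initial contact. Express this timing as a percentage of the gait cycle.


pct = (event_time / cycle_time) * 100
pct = (0.363 / 1.048) * 100
ratio = 0.3464
pct = 34.6374


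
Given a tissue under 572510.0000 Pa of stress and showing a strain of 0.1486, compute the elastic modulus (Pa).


E = stress / strain
E = 572510.0000 / 0.1486
E = 3.8527e+06


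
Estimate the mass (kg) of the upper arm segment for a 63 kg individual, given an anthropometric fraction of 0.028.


m_segment = body_mass * fraction
m_segment = 63 * 0.028
m_segment = 1.7640


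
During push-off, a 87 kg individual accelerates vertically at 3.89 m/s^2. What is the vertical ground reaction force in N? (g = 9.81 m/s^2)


GRF = m * (g + a)
GRF = 87 * (9.81 + 3.89)
GRF = 87 * 13.7000
GRF = 1191.9000


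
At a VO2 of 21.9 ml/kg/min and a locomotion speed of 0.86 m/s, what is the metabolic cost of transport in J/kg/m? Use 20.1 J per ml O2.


Power per kg = VO2 * 20.1 / 60
Power per kg = 21.9 * 20.1 / 60 = 7.3365 W/kg
Cost = power_per_kg / speed
Cost = 7.3365 / 0.86
Cost = 8.5308


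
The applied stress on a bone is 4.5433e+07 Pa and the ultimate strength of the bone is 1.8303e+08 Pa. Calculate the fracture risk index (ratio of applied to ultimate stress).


FRI = applied / ultimate
FRI = 4.5433e+07 / 1.8303e+08
FRI = 0.2482


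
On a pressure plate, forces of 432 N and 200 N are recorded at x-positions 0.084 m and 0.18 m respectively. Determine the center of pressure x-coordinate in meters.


COP_x = (F1*x1 + F2*x2) / (F1 + F2)
COP_x = (432*0.084 + 200*0.18) / (432 + 200)
Numerator = 72.2880
Denominator = 632
COP_x = 0.1144


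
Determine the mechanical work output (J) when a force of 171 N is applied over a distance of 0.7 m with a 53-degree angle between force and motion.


W = F * d * cos(theta)
theta = 53 deg = 0.9250 rad
cos(theta) = 0.6018
W = 171 * 0.7 * 0.6018
W = 72.0373


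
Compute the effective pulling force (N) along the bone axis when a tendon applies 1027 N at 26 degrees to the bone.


F_eff = F_tendon * cos(theta)
theta = 26 deg = 0.4538 rad
cos(theta) = 0.8988
F_eff = 1027 * 0.8988
F_eff = 923.0615


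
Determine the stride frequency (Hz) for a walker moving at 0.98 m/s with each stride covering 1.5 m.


f = v / stride_length
f = 0.98 / 1.5
f = 0.6533


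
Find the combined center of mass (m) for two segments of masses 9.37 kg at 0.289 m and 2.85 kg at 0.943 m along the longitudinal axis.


COM = (m1*x1 + m2*x2) / (m1 + m2)
COM = (9.37*0.289 + 2.85*0.943) / (9.37 + 2.85)
Numerator = 5.3955
Denominator = 12.2200
COM = 0.4415


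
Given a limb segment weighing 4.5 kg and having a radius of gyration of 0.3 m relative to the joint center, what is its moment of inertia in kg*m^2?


I = m * k^2
I = 4.5 * 0.3^2
k^2 = 0.0900
I = 0.4050


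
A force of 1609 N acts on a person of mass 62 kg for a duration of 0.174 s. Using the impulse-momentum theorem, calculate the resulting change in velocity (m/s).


J = F * dt = 1609 * 0.174 = 279.9660 N*s
delta_v = J / m
delta_v = 279.9660 / 62
delta_v = 4.5156


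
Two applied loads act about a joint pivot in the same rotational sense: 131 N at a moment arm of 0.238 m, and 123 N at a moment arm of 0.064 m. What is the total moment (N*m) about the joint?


M = F1 * d1 + F2 * d2
M = 131 * 0.238 + 123 * 0.064
M = 31.1780 + 7.8720
M = 39.0500


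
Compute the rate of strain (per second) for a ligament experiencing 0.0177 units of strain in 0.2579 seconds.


strain_rate = delta_strain / delta_t
strain_rate = 0.0177 / 0.2579
strain_rate = 0.0686


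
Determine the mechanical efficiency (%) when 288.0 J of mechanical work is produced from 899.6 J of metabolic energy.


eta = (W_mech / E_meta) * 100
eta = (288.0 / 899.6) * 100
ratio = 0.3201
eta = 32.0142


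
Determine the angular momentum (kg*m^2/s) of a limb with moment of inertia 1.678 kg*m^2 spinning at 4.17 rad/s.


L = I * omega
L = 1.678 * 4.17
L = 6.9973


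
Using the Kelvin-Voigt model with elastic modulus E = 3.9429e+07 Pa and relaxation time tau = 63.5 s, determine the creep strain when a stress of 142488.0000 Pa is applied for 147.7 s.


epsilon(t) = (sigma/E) * (1 - exp(-t/tau))
sigma/E = 142488.0000 / 3.9429e+07 = 0.0036
exp(-t/tau) = exp(-147.7 / 63.5) = 0.0977
epsilon = 0.0036 * (1 - 0.0977)
epsilon = 0.0033


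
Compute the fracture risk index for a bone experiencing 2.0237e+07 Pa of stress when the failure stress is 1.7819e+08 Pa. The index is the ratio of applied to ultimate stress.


FRI = applied / ultimate
FRI = 2.0237e+07 / 1.7819e+08
FRI = 0.1136


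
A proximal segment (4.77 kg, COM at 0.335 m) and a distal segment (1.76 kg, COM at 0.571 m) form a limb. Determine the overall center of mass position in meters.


COM = (m1*x1 + m2*x2) / (m1 + m2)
COM = (4.77*0.335 + 1.76*0.571) / (4.77 + 1.76)
Numerator = 2.6029
Denominator = 6.5300
COM = 0.3986


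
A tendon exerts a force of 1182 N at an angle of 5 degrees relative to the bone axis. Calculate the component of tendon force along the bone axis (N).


F_eff = F_tendon * cos(theta)
theta = 5 deg = 0.0873 rad
cos(theta) = 0.9962
F_eff = 1182 * 0.9962
F_eff = 1177.5021


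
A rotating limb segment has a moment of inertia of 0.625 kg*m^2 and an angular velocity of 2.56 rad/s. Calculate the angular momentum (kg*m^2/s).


L = I * omega
L = 0.625 * 2.56
L = 1.6000


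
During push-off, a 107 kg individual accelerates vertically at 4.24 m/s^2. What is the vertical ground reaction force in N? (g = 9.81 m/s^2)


GRF = m * (g + a)
GRF = 107 * (9.81 + 4.24)
GRF = 107 * 14.0500
GRF = 1503.3500


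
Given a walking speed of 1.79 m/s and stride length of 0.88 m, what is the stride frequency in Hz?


f = v / stride_length
f = 1.79 / 0.88
f = 2.0341


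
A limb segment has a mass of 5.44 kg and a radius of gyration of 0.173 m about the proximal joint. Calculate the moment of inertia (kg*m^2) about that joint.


I = m * k^2
I = 5.44 * 0.173^2
k^2 = 0.0299
I = 0.1628


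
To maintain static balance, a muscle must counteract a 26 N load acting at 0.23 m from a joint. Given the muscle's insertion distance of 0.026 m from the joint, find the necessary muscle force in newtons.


F_muscle = W * d_load / d_muscle
F_muscle = 26 * 0.23 / 0.026
Numerator = 5.9800
F_muscle = 230.0000


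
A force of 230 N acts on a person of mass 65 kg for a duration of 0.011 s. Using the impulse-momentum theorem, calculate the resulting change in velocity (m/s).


J = F * dt = 230 * 0.011 = 2.5300 N*s
delta_v = J / m
delta_v = 2.5300 / 65
delta_v = 0.0389


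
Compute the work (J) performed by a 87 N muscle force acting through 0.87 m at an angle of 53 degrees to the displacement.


W = F * d * cos(theta)
theta = 53 deg = 0.9250 rad
cos(theta) = 0.6018
W = 87 * 0.87 * 0.6018
W = 45.5514


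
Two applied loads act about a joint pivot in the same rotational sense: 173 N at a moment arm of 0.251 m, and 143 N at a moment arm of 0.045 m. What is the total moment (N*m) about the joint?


M = F1 * d1 + F2 * d2
M = 173 * 0.251 + 143 * 0.045
M = 43.4230 + 6.4350
M = 49.8580


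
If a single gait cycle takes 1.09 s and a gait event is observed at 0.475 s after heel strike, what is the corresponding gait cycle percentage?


pct = (event_time / cycle_time) * 100
pct = (0.475 / 1.09) * 100
ratio = 0.4358
pct = 43.5780


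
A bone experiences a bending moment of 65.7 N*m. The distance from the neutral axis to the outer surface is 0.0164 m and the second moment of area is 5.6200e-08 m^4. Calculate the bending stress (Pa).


sigma = M * c / I
sigma = 65.7 * 0.0164 / 5.6200e-08
M * c = 1.0775
sigma = 1.9172e+07


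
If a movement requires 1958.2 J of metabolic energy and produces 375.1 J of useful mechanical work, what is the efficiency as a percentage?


eta = (W_mech / E_meta) * 100
eta = (375.1 / 1958.2) * 100
ratio = 0.1916
eta = 19.1553


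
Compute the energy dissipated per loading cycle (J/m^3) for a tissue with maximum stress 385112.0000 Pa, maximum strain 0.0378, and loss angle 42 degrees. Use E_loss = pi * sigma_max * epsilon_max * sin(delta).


E_loss = pi * sigma_max * epsilon_max * sin(delta)
delta = 42 deg = 0.7330 rad
sin(delta) = 0.6691
E_loss = pi * 385112.0000 * 0.0378 * 0.6691
E_loss = 30601.2819


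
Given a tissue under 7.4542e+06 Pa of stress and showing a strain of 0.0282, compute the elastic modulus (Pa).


E = stress / strain
E = 7.4542e+06 / 0.0282
E = 2.6433e+08


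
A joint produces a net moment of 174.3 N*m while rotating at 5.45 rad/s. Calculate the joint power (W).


P = M * omega
P = 174.3 * 5.45
P = 949.9350


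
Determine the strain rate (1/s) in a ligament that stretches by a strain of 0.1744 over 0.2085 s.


strain_rate = delta_strain / delta_t
strain_rate = 0.1744 / 0.2085
strain_rate = 0.8365


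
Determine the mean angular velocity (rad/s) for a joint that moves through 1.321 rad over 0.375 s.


omega = delta_theta / delta_t
omega = 1.321 / 0.375
omega = 3.5227


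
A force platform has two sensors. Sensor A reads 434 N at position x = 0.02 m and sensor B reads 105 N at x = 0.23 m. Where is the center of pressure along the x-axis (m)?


COP_x = (F1*x1 + F2*x2) / (F1 + F2)
COP_x = (434*0.02 + 105*0.23) / (434 + 105)
Numerator = 32.8300
Denominator = 539
COP_x = 0.0609


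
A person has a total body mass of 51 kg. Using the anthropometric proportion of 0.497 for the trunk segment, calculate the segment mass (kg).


m_segment = body_mass * fraction
m_segment = 51 * 0.497
m_segment = 25.3470


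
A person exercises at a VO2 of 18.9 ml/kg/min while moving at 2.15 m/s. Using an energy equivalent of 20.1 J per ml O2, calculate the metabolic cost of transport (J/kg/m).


Power per kg = VO2 * 20.1 / 60
Power per kg = 18.9 * 20.1 / 60 = 6.3315 W/kg
Cost = power_per_kg / speed
Cost = 6.3315 / 2.15
Cost = 2.9449


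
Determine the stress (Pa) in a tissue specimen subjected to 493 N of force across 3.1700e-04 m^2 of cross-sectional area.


stress = F / A
stress = 493 / 3.1700e-04
stress = 1.5552e+06


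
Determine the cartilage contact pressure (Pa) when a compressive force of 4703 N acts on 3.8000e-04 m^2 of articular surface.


P = F / A
P = 4703 / 3.8000e-04
P = 1.2376e+07


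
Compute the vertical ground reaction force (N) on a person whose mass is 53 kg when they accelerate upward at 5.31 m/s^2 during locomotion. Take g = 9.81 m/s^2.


GRF = m * (g + a)
GRF = 53 * (9.81 + 5.31)
GRF = 53 * 15.1200
GRF = 801.3600


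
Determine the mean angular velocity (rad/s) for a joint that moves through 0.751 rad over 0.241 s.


omega = delta_theta / delta_t
omega = 0.751 / 0.241
omega = 3.1162


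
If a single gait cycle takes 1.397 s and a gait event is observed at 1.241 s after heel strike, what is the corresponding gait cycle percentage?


pct = (event_time / cycle_time) * 100
pct = (1.241 / 1.397) * 100
ratio = 0.8883
pct = 88.8332


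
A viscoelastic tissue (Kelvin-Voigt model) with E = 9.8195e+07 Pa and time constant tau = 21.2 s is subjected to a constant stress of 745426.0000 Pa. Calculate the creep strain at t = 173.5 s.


epsilon(t) = (sigma/E) * (1 - exp(-t/tau))
sigma/E = 745426.0000 / 9.8195e+07 = 0.0076
exp(-t/tau) = exp(-173.5 / 21.2) = 2.7909e-04
epsilon = 0.0076 * (1 - 2.7909e-04)
epsilon = 0.0076


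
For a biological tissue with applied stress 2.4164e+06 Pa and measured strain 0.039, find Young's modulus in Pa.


E = stress / strain
E = 2.4164e+06 / 0.039
E = 6.1959e+07


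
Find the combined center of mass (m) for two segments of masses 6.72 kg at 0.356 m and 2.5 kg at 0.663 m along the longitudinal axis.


COM = (m1*x1 + m2*x2) / (m1 + m2)
COM = (6.72*0.356 + 2.5*0.663) / (6.72 + 2.5)
Numerator = 4.0498
Denominator = 9.2200
COM = 0.4392


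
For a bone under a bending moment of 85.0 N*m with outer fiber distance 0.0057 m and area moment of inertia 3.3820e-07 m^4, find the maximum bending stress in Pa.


sigma = M * c / I
sigma = 85.0 * 0.0057 / 3.3820e-07
M * c = 0.4845
sigma = 1.4326e+06


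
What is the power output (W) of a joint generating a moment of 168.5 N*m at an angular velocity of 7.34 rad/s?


P = M * omega
P = 168.5 * 7.34
P = 1236.7900


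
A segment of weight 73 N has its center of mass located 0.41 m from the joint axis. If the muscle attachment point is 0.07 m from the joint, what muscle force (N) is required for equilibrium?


F_muscle = W * d_load / d_muscle
F_muscle = 73 * 0.41 / 0.07
Numerator = 29.9300
F_muscle = 427.5714


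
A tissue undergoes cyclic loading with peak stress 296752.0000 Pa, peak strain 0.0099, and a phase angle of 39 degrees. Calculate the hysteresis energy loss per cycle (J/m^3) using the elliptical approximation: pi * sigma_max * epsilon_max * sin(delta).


E_loss = pi * sigma_max * epsilon_max * sin(delta)
delta = 39 deg = 0.6807 rad
sin(delta) = 0.6293
E_loss = pi * 296752.0000 * 0.0099 * 0.6293
E_loss = 5808.3199


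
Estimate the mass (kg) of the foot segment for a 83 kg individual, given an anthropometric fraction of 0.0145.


m_segment = body_mass * fraction
m_segment = 83 * 0.0145
m_segment = 1.2035


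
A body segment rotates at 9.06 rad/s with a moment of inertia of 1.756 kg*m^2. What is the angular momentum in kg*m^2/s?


L = I * omega
L = 1.756 * 9.06
L = 15.9094


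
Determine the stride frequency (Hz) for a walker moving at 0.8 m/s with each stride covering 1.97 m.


f = v / stride_length
f = 0.8 / 1.97
f = 0.4061


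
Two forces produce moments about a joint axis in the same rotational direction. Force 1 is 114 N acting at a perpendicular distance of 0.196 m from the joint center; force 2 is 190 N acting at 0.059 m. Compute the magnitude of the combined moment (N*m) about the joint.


M = F1 * d1 + F2 * d2
M = 114 * 0.196 + 190 * 0.059
M = 22.3440 + 11.2100
M = 33.5540


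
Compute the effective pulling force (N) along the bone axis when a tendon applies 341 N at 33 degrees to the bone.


F_eff = F_tendon * cos(theta)
theta = 33 deg = 0.5760 rad
cos(theta) = 0.8387
F_eff = 341 * 0.8387
F_eff = 285.9867


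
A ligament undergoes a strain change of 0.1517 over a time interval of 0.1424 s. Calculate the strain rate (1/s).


strain_rate = delta_strain / delta_t
strain_rate = 0.1517 / 0.1424
strain_rate = 1.0653


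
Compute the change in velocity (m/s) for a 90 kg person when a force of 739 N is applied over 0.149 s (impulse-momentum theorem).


J = F * dt = 739 * 0.149 = 110.1110 N*s
delta_v = J / m
delta_v = 110.1110 / 90
delta_v = 1.2235


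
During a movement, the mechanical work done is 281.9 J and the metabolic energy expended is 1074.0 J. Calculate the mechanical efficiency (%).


eta = (W_mech / E_meta) * 100
eta = (281.9 / 1074.0) * 100
ratio = 0.2625
eta = 26.2477


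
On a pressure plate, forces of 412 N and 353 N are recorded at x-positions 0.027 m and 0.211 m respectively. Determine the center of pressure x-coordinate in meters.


COP_x = (F1*x1 + F2*x2) / (F1 + F2)
COP_x = (412*0.027 + 353*0.211) / (412 + 353)
Numerator = 85.6070
Denominator = 765
COP_x = 0.1119


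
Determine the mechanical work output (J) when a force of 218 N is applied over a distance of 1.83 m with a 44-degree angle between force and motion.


W = F * d * cos(theta)
theta = 44 deg = 0.7679 rad
cos(theta) = 0.7193
W = 218 * 1.83 * 0.7193
W = 286.9734


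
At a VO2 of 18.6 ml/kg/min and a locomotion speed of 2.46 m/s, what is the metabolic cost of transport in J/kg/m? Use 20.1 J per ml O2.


Power per kg = VO2 * 20.1 / 60
Power per kg = 18.6 * 20.1 / 60 = 6.2310 W/kg
Cost = power_per_kg / speed
Cost = 6.2310 / 2.46
Cost = 2.5329


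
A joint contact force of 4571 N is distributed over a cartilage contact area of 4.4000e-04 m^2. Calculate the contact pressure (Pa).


P = F / A
P = 4571 / 4.4000e-04
P = 1.0389e+07


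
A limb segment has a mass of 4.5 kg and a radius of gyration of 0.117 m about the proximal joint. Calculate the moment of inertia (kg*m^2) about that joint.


I = m * k^2
I = 4.5 * 0.117^2
k^2 = 0.0137
I = 0.0616


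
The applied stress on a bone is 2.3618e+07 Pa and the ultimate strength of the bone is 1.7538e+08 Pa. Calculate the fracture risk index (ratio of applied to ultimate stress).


FRI = applied / ultimate
FRI = 2.3618e+07 / 1.7538e+08
FRI = 0.1347


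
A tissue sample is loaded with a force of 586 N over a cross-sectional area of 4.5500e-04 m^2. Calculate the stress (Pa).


stress = F / A
stress = 586 / 4.5500e-04
stress = 1.2879e+06


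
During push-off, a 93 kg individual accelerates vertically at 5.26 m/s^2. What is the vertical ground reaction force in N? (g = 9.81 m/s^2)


GRF = m * (g + a)
GRF = 93 * (9.81 + 5.26)
GRF = 93 * 15.0700
GRF = 1401.5100


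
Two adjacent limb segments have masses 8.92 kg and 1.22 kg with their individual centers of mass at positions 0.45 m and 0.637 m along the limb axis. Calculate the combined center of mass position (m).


COM = (m1*x1 + m2*x2) / (m1 + m2)
COM = (8.92*0.45 + 1.22*0.637) / (8.92 + 1.22)
Numerator = 4.7911
Denominator = 10.1400
COM = 0.4725


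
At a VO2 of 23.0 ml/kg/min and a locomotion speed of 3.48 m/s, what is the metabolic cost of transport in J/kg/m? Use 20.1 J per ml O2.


Power per kg = VO2 * 20.1 / 60
Power per kg = 23.0 * 20.1 / 60 = 7.7050 W/kg
Cost = power_per_kg / speed
Cost = 7.7050 / 3.48
Cost = 2.2141


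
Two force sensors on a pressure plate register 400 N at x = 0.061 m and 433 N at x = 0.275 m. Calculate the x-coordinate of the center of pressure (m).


COP_x = (F1*x1 + F2*x2) / (F1 + F2)
COP_x = (400*0.061 + 433*0.275) / (400 + 433)
Numerator = 143.4750
Denominator = 833
COP_x = 0.1722


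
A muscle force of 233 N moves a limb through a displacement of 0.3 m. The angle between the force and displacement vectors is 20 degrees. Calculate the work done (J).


W = F * d * cos(theta)
theta = 20 deg = 0.3491 rad
cos(theta) = 0.9397
W = 233 * 0.3 * 0.9397
W = 65.6845


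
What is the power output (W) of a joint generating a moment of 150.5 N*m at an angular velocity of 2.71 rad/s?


P = M * omega
P = 150.5 * 2.71
P = 407.8550


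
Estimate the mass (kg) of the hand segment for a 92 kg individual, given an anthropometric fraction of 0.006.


m_segment = body_mass * fraction
m_segment = 92 * 0.006
m_segment = 0.5520


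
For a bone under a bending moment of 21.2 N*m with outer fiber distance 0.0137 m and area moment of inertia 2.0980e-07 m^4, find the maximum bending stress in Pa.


sigma = M * c / I
sigma = 21.2 * 0.0137 / 2.0980e-07
M * c = 0.2904
sigma = 1.3844e+06


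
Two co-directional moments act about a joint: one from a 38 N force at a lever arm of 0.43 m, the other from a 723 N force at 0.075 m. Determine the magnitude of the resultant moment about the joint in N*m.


M = F1 * d1 + F2 * d2
M = 38 * 0.43 + 723 * 0.075
M = 16.3400 + 54.2250
M = 70.5650


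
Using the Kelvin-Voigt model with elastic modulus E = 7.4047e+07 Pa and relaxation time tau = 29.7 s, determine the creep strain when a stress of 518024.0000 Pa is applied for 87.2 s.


epsilon(t) = (sigma/E) * (1 - exp(-t/tau))
sigma/E = 518024.0000 / 7.4047e+07 = 0.0070
exp(-t/tau) = exp(-87.2 / 29.7) = 0.0531
epsilon = 0.0070 * (1 - 0.0531)
epsilon = 0.0066


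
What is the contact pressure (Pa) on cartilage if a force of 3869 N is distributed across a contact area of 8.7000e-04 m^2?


P = F / A
P = 3869 / 8.7000e-04
P = 4.4471e+06


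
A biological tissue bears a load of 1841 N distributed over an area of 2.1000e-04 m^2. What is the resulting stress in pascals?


stress = F / A
stress = 1841 / 2.1000e-04
stress = 8.7667e+06


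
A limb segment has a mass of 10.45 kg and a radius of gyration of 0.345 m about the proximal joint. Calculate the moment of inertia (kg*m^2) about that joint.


I = m * k^2
I = 10.45 * 0.345^2
k^2 = 0.1190
I = 1.2438


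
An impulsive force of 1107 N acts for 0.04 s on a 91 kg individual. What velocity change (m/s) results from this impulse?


J = F * dt = 1107 * 0.04 = 44.2800 N*s
delta_v = J / m
delta_v = 44.2800 / 91
delta_v = 0.4866


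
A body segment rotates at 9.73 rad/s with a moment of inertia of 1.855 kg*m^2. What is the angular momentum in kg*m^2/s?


L = I * omega
L = 1.855 * 9.73
L = 18.0492


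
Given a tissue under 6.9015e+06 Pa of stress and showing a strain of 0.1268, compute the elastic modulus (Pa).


E = stress / strain
E = 6.9015e+06 / 0.1268
E = 5.4428e+07


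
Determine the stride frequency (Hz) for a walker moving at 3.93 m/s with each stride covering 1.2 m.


f = v / stride_length
f = 3.93 / 1.2
f = 3.2750


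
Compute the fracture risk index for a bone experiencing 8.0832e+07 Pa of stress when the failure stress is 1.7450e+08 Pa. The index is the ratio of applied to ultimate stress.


FRI = applied / ultimate
FRI = 8.0832e+07 / 1.7450e+08
FRI = 0.4632


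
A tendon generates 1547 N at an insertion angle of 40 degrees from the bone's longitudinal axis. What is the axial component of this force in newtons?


F_eff = F_tendon * cos(theta)
theta = 40 deg = 0.6981 rad
cos(theta) = 0.7660
F_eff = 1547 * 0.7660
F_eff = 1185.0708


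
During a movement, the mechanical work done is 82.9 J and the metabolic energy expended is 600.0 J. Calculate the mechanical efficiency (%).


eta = (W_mech / E_meta) * 100
eta = (82.9 / 600.0) * 100
ratio = 0.1382
eta = 13.8167


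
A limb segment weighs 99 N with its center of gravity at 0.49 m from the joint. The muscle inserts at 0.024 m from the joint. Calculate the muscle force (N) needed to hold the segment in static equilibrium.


F_muscle = W * d_load / d_muscle
F_muscle = 99 * 0.49 / 0.024
Numerator = 48.5100
F_muscle = 2021.2500


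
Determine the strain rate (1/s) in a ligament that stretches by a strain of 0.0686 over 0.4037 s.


strain_rate = delta_strain / delta_t
strain_rate = 0.0686 / 0.4037
strain_rate = 0.1699


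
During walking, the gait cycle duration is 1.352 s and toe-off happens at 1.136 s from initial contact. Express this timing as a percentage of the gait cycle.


pct = (event_time / cycle_time) * 100
pct = (1.136 / 1.352) * 100
ratio = 0.8402
pct = 84.0237


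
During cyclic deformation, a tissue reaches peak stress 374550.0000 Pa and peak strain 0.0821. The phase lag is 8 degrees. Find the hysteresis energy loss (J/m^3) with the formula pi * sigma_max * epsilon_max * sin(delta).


E_loss = pi * sigma_max * epsilon_max * sin(delta)
delta = 8 deg = 0.1396 rad
sin(delta) = 0.1392
E_loss = pi * 374550.0000 * 0.0821 * 0.1392
E_loss = 13444.9173


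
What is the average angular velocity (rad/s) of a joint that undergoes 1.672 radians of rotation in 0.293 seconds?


omega = delta_theta / delta_t
omega = 1.672 / 0.293
omega = 5.7065


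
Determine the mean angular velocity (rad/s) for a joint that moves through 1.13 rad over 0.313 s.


omega = delta_theta / delta_t
omega = 1.13 / 0.313
omega = 3.6102


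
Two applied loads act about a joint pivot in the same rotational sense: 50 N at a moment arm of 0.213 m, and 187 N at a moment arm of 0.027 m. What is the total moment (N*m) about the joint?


M = F1 * d1 + F2 * d2
M = 50 * 0.213 + 187 * 0.027
M = 10.6500 + 5.0490
M = 15.6990


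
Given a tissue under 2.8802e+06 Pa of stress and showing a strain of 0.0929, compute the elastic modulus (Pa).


E = stress / strain
E = 2.8802e+06 / 0.0929
E = 3.1003e+07


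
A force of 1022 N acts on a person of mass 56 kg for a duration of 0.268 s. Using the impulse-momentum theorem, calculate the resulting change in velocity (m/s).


J = F * dt = 1022 * 0.268 = 273.8960 N*s
delta_v = J / m
delta_v = 273.8960 / 56
delta_v = 4.8910


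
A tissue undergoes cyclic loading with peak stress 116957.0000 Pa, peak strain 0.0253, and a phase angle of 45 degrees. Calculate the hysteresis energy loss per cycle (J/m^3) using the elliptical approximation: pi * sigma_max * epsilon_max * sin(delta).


E_loss = pi * sigma_max * epsilon_max * sin(delta)
delta = 45 deg = 0.7854 rad
sin(delta) = 0.7071
E_loss = pi * 116957.0000 * 0.0253 * 0.7071
E_loss = 6573.2722


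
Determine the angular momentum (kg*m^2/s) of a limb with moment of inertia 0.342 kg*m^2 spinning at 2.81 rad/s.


L = I * omega
L = 0.342 * 2.81
L = 0.9610


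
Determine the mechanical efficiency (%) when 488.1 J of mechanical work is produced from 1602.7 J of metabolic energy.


eta = (W_mech / E_meta) * 100
eta = (488.1 / 1602.7) * 100
ratio = 0.3045
eta = 30.4549


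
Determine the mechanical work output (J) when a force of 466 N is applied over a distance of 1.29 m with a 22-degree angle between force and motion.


W = F * d * cos(theta)
theta = 22 deg = 0.3840 rad
cos(theta) = 0.9272
W = 466 * 1.29 * 0.9272
W = 557.3673


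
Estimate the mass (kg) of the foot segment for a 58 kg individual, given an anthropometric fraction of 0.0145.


m_segment = body_mass * fraction
m_segment = 58 * 0.0145
m_segment = 0.8410


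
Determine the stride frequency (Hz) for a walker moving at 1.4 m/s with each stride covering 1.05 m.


f = v / stride_length
f = 1.4 / 1.05
f = 1.3333


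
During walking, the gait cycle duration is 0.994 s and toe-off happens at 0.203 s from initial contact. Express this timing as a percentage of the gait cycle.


pct = (event_time / cycle_time) * 100
pct = (0.203 / 0.994) * 100
ratio = 0.2042
pct = 20.4225


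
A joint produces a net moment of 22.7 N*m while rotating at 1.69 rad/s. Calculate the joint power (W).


P = M * omega
P = 22.7 * 1.69
P = 38.3630


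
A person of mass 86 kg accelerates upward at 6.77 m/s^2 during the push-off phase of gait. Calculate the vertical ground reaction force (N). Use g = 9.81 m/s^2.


GRF = m * (g + a)
GRF = 86 * (9.81 + 6.77)
GRF = 86 * 16.5800
GRF = 1425.8800


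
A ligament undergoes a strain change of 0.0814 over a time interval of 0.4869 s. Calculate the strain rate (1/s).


strain_rate = delta_strain / delta_t
strain_rate = 0.0814 / 0.4869
strain_rate = 0.1672


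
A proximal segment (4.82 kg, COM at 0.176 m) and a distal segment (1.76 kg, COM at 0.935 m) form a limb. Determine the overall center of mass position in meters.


COM = (m1*x1 + m2*x2) / (m1 + m2)
COM = (4.82*0.176 + 1.76*0.935) / (4.82 + 1.76)
Numerator = 2.4939
Denominator = 6.5800
COM = 0.3790


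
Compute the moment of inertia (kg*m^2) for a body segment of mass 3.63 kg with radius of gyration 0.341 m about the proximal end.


I = m * k^2
I = 3.63 * 0.341^2
k^2 = 0.1163
I = 0.4221


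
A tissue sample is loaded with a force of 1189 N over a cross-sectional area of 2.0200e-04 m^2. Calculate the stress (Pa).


stress = F / A
stress = 1189 / 2.0200e-04
stress = 5.8861e+06


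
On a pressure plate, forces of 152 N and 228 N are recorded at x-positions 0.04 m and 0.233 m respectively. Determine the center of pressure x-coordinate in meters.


COP_x = (F1*x1 + F2*x2) / (F1 + F2)
COP_x = (152*0.04 + 228*0.233) / (152 + 228)
Numerator = 59.2040
Denominator = 380
COP_x = 0.1558


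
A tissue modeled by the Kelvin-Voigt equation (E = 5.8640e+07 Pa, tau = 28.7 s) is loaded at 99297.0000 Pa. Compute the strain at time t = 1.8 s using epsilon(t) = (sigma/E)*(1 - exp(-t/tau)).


epsilon(t) = (sigma/E) * (1 - exp(-t/tau))
sigma/E = 99297.0000 / 5.8640e+07 = 0.0017
exp(-t/tau) = exp(-1.8 / 28.7) = 0.9392
epsilon = 0.0017 * (1 - 0.9392)
epsilon = 1.0294e-04


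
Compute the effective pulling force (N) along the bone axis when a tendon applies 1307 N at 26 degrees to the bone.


F_eff = F_tendon * cos(theta)
theta = 26 deg = 0.4538 rad
cos(theta) = 0.8988
F_eff = 1307 * 0.8988
F_eff = 1174.7238


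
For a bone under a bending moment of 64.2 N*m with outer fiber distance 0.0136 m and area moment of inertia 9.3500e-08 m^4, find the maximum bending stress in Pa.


sigma = M * c / I
sigma = 64.2 * 0.0136 / 9.3500e-08
M * c = 0.8731
sigma = 9.3382e+06


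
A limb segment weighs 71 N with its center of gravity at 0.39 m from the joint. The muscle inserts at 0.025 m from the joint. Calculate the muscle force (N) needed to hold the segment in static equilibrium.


F_muscle = W * d_load / d_muscle
F_muscle = 71 * 0.39 / 0.025
Numerator = 27.6900
F_muscle = 1107.6000


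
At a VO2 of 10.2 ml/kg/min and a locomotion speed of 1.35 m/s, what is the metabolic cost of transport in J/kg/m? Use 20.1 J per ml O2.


Power per kg = VO2 * 20.1 / 60
Power per kg = 10.2 * 20.1 / 60 = 3.4170 W/kg
Cost = power_per_kg / speed
Cost = 3.4170 / 1.35
Cost = 2.5311


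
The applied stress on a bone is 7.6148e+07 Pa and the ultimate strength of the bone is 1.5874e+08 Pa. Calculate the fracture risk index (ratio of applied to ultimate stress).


FRI = applied / ultimate
FRI = 7.6148e+07 / 1.5874e+08
FRI = 0.4797


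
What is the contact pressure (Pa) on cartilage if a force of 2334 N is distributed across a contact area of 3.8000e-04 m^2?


P = F / A
P = 2334 / 3.8000e-04
P = 6.1421e+06


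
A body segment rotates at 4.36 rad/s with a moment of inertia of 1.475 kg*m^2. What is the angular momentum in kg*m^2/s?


L = I * omega
L = 1.475 * 4.36
L = 6.4310


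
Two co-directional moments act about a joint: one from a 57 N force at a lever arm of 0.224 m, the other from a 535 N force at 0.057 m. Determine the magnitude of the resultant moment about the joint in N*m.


M = F1 * d1 + F2 * d2
M = 57 * 0.224 + 535 * 0.057
M = 12.7680 + 30.4950
M = 43.2630


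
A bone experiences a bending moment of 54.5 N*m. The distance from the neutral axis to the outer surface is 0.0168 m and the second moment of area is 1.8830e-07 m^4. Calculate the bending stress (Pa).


sigma = M * c / I
sigma = 54.5 * 0.0168 / 1.8830e-07
M * c = 0.9156
sigma = 4.8625e+06


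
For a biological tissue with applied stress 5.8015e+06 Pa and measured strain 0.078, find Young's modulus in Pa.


E = stress / strain
E = 5.8015e+06 / 0.078
E = 7.4378e+07


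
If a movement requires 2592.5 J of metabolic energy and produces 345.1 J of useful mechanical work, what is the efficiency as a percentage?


eta = (W_mech / E_meta) * 100
eta = (345.1 / 2592.5) * 100
ratio = 0.1331
eta = 13.3115


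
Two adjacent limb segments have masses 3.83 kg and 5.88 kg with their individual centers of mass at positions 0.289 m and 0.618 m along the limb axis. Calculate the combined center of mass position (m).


COM = (m1*x1 + m2*x2) / (m1 + m2)
COM = (3.83*0.289 + 5.88*0.618) / (3.83 + 5.88)
Numerator = 4.7407
Denominator = 9.7100
COM = 0.4882


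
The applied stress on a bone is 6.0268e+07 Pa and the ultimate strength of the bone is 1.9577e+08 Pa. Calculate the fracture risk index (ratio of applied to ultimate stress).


FRI = applied / ultimate
FRI = 6.0268e+07 / 1.9577e+08
FRI = 0.3079


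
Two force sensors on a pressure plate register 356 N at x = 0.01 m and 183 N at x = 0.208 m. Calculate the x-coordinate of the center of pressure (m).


COP_x = (F1*x1 + F2*x2) / (F1 + F2)
COP_x = (356*0.01 + 183*0.208) / (356 + 183)
Numerator = 41.6240
Denominator = 539
COP_x = 0.0772


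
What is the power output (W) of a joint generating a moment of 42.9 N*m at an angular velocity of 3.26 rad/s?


P = M * omega
P = 42.9 * 3.26
P = 139.8540


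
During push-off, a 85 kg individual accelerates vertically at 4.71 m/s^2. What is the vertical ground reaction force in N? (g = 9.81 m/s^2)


GRF = m * (g + a)
GRF = 85 * (9.81 + 4.71)
GRF = 85 * 14.5200
GRF = 1234.2000


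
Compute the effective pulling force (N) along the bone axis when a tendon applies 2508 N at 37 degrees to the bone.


F_eff = F_tendon * cos(theta)
theta = 37 deg = 0.6458 rad
cos(theta) = 0.7986
F_eff = 2508 * 0.7986
F_eff = 2002.9779


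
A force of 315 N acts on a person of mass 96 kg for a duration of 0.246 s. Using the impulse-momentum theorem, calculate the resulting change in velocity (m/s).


J = F * dt = 315 * 0.246 = 77.4900 N*s
delta_v = J / m
delta_v = 77.4900 / 96
delta_v = 0.8072


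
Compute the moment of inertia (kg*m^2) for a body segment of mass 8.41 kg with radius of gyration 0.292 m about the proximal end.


I = m * k^2
I = 8.41 * 0.292^2
k^2 = 0.0853
I = 0.7171


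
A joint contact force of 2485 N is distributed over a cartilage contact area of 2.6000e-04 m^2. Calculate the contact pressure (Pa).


P = F / A
P = 2485 / 2.6000e-04
P = 9.5577e+06


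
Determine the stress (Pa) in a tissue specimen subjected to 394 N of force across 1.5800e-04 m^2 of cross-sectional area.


stress = F / A
stress = 394 / 1.5800e-04
stress = 2.4937e+06


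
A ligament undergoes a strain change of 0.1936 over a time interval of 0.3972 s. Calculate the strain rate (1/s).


strain_rate = delta_strain / delta_t
strain_rate = 0.1936 / 0.3972
strain_rate = 0.4874


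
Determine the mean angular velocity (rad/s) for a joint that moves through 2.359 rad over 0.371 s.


omega = delta_theta / delta_t
omega = 2.359 / 0.371
omega = 6.3585


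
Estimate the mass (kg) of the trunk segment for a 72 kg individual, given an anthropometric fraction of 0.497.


m_segment = body_mass * fraction
m_segment = 72 * 0.497
m_segment = 35.7840


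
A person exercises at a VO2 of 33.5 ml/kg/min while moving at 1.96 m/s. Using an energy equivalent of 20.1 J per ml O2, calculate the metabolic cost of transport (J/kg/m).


Power per kg = VO2 * 20.1 / 60
Power per kg = 33.5 * 20.1 / 60 = 11.2225 W/kg
Cost = power_per_kg / speed
Cost = 11.2225 / 1.96
Cost = 5.7258


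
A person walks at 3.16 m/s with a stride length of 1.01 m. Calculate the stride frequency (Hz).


f = v / stride_length
f = 3.16 / 1.01
f = 3.1287


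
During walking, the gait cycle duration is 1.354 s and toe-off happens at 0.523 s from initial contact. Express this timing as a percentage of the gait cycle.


pct = (event_time / cycle_time) * 100
pct = (0.523 / 1.354) * 100
ratio = 0.3863
pct = 38.6263


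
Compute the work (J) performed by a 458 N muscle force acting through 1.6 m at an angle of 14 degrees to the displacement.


W = F * d * cos(theta)
theta = 14 deg = 0.2443 rad
cos(theta) = 0.9703
W = 458 * 1.6 * 0.9703
W = 711.0327


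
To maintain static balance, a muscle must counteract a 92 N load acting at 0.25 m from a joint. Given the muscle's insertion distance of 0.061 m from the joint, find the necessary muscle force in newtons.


F_muscle = W * d_load / d_muscle
F_muscle = 92 * 0.25 / 0.061
Numerator = 23.0000
F_muscle = 377.0492


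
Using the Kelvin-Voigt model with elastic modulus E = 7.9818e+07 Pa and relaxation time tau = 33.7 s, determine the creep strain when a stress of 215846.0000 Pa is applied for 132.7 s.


epsilon(t) = (sigma/E) * (1 - exp(-t/tau))
sigma/E = 215846.0000 / 7.9818e+07 = 0.0027
exp(-t/tau) = exp(-132.7 / 33.7) = 0.0195
epsilon = 0.0027 * (1 - 0.0195)
epsilon = 0.0027


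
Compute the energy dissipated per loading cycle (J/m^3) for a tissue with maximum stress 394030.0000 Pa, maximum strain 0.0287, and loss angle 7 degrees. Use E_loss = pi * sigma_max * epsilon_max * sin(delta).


E_loss = pi * sigma_max * epsilon_max * sin(delta)
delta = 7 deg = 0.1222 rad
sin(delta) = 0.1219
E_loss = pi * 394030.0000 * 0.0287 * 0.1219
E_loss = 4329.6773


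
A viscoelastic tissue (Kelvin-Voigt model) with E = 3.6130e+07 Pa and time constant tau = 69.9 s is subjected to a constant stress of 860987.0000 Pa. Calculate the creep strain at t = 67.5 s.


epsilon(t) = (sigma/E) * (1 - exp(-t/tau))
sigma/E = 860987.0000 / 3.6130e+07 = 0.0238
exp(-t/tau) = exp(-67.5 / 69.9) = 0.3807
epsilon = 0.0238 * (1 - 0.3807)
epsilon = 0.0148


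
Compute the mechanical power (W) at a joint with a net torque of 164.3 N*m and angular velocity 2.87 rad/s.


P = M * omega
P = 164.3 * 2.87
P = 471.5410


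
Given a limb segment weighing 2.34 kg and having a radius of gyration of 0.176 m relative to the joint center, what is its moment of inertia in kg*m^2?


I = m * k^2
I = 2.34 * 0.176^2
k^2 = 0.0310
I = 0.0725


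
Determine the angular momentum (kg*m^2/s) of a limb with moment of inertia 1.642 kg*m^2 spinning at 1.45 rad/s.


L = I * omega
L = 1.642 * 1.45
L = 2.3809


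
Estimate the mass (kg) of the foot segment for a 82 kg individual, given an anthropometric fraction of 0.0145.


m_segment = body_mass * fraction
m_segment = 82 * 0.0145
m_segment = 1.1890


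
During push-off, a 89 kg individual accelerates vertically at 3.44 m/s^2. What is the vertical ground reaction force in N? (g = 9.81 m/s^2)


GRF = m * (g + a)
GRF = 89 * (9.81 + 3.44)
GRF = 89 * 13.2500
GRF = 1179.2500


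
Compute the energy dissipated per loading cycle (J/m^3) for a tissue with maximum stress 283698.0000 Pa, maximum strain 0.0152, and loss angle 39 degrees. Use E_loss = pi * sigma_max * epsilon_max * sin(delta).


E_loss = pi * sigma_max * epsilon_max * sin(delta)
delta = 39 deg = 0.6807 rad
sin(delta) = 0.6293
E_loss = pi * 283698.0000 * 0.0152 * 0.6293
E_loss = 8525.5330


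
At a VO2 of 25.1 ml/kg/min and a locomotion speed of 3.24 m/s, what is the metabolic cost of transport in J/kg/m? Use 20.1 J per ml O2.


Power per kg = VO2 * 20.1 / 60
Power per kg = 25.1 * 20.1 / 60 = 8.4085 W/kg
Cost = power_per_kg / speed
Cost = 8.4085 / 3.24
Cost = 2.5952


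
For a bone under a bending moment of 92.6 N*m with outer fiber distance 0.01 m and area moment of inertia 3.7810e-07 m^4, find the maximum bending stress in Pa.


sigma = M * c / I
sigma = 92.6 * 0.01 / 3.7810e-07
M * c = 0.9260
sigma = 2.4491e+06


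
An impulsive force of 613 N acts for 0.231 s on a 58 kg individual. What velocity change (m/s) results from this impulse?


J = F * dt = 613 * 0.231 = 141.6030 N*s
delta_v = J / m
delta_v = 141.6030 / 58
delta_v = 2.4414


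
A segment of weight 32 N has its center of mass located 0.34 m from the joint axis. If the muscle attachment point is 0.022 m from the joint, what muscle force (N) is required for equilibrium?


F_muscle = W * d_load / d_muscle
F_muscle = 32 * 0.34 / 0.022
Numerator = 10.8800
F_muscle = 494.5455


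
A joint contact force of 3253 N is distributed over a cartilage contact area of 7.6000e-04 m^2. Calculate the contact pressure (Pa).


P = F / A
P = 3253 / 7.6000e-04
P = 4.2803e+06


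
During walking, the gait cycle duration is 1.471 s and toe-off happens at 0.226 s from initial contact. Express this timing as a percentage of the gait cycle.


pct = (event_time / cycle_time) * 100
pct = (0.226 / 1.471) * 100
ratio = 0.1536
pct = 15.3637


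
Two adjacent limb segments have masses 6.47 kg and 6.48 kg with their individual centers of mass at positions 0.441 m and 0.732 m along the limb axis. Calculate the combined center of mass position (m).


COM = (m1*x1 + m2*x2) / (m1 + m2)
COM = (6.47*0.441 + 6.48*0.732) / (6.47 + 6.48)
Numerator = 7.5966
Denominator = 12.9500
COM = 0.5866


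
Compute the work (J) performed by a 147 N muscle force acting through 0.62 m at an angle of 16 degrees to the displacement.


W = F * d * cos(theta)
theta = 16 deg = 0.2793 rad
cos(theta) = 0.9613
W = 147 * 0.62 * 0.9613
W = 87.6094


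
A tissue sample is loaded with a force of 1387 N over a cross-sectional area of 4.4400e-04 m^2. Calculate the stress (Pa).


stress = F / A
stress = 1387 / 4.4400e-04
stress = 3.1239e+06
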